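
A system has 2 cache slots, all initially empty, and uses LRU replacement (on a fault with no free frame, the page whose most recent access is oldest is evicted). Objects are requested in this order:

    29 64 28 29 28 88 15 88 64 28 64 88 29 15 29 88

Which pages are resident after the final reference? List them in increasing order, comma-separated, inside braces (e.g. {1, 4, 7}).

29: miss, frames [29]
64: miss, frames [29, 64]
28: miss, evict 29, frames [64, 28]
29: miss, evict 64, frames [28, 29]
28: hit
88: miss, evict 29, frames [28, 88]
15: miss, evict 28, frames [88, 15]
88: hit
64: miss, evict 15, frames [88, 64]
28: miss, evict 88, frames [64, 28]
64: hit
88: miss, evict 28, frames [64, 88]
29: miss, evict 64, frames [88, 29]
15: miss, evict 88, frames [29, 15]
29: hit
88: miss, evict 15, frames [29, 88]

{29, 88}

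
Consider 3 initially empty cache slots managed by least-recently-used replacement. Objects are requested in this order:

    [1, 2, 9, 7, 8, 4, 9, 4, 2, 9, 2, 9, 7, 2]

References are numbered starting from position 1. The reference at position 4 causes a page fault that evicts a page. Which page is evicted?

1

pos 1: 1 → fault, frames (1)
pos 2: 2 → fault, frames (1 2)
pos 3: 9 → fault, frames (1 2 9)
pos 4: 7 → fault, evict 1, frames (2 9 7)
At position 4, page 1 is evicted.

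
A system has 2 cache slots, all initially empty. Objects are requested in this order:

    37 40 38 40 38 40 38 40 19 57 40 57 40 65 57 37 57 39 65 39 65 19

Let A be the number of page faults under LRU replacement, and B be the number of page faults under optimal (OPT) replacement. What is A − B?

Under LRU: F F F . . . . . F F F . . F F F . F F . . F → 12 faults.
Under OPT: F F F . . . . . F F . . . F . F . F F . . F → 10 faults.
A − B = 12 − 10 = 2.

2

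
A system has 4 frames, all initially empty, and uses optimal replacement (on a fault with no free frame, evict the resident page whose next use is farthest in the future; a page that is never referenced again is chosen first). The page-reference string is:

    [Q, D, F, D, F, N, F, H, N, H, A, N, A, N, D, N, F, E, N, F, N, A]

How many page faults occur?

Q -> fault, frames [Q]
D -> fault, frames [Q, D]
F -> fault, frames [Q, D, F]
D -> hit
F -> hit
N -> fault, frames [Q, D, F, N]
F -> hit
H -> fault, evict Q, frames [D, F, N, H]
N -> hit
H -> hit
A -> fault, evict H, frames [D, F, N, A]
N -> hit
A -> hit
N -> hit
D -> hit
N -> hit
F -> hit
E -> fault, evict D, frames [F, N, A, E]
N -> hit
F -> hit
N -> hit
A -> hit
Page faults: 7.

7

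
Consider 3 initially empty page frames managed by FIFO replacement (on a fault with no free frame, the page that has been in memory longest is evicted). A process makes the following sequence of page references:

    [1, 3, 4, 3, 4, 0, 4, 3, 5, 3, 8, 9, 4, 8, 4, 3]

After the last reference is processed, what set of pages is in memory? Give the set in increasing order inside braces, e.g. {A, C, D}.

1 → miss, frames {1}
3 → miss, frames {1,3}
4 → miss, frames {1,3,4}
3 → hit
4 → hit
0 → miss, evict 1, frames {3,4,0}
4 → hit
3 → hit
5 → miss, evict 3, frames {4,0,5}
3 → miss, evict 4, frames {0,5,3}
8 → miss, evict 0, frames {5,3,8}
9 → miss, evict 5, frames {3,8,9}
4 → miss, evict 3, frames {8,9,4}
8 → hit
4 → hit
3 → miss, evict 8, frames {9,4,3}

{3, 4, 9}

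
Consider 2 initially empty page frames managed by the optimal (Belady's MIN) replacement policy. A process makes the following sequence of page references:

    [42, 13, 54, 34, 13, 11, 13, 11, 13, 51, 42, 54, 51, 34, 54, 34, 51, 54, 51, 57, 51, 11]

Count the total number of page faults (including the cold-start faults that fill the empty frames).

12

42 → miss, frames {42}
13 → miss, frames {42,13}
54 → miss, evict 42, frames {13,54}
34 → miss, evict 54, frames {13,34}
13 → hit
11 → miss, evict 34, frames {13,11}
13 → hit
11 → hit
13 → hit
51 → miss, evict 13, frames {11,51}
42 → miss, evict 11, frames {51,42}
54 → miss, evict 42, frames {51,54}
51 → hit
34 → miss, evict 51, frames {54,34}
54 → hit
34 → hit
51 → miss, evict 34, frames {54,51}
54 → hit
51 → hit
57 → miss, evict 54, frames {51,57}
51 → hit
11 → miss, evict 57, frames {51,11}
Page faults: 12.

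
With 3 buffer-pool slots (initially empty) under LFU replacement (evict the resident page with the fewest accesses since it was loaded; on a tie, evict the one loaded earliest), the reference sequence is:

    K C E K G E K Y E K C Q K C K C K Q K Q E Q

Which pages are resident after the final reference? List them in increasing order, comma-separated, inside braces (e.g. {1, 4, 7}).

K -> miss, frames (K)
C -> miss, frames (K C)
E -> miss, frames (K C E)
K -> hit
G -> miss, evict C, frames (K E G)
E -> hit
K -> hit
Y -> miss, evict G, frames (K E Y)
E -> hit
K -> hit
C -> miss, evict Y, frames (K E C)
Q -> miss, evict C, frames (K E Q)
K -> hit
C -> miss, evict Q, frames (K E C)
K -> hit
C -> hit
K -> hit
Q -> miss, evict C, frames (K E Q)
K -> hit
Q -> hit
E -> hit
Q -> hit

{E, K, Q}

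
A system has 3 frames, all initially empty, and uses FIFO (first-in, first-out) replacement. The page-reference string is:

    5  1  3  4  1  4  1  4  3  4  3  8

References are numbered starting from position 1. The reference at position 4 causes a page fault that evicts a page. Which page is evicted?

5

pos 1: 5: miss, frames (5)
pos 2: 1: miss, frames (5 1)
pos 3: 3: miss, frames (5 1 3)
pos 4: 4: miss, evict 5, frames (1 3 4)
At position 4, page 5 is evicted.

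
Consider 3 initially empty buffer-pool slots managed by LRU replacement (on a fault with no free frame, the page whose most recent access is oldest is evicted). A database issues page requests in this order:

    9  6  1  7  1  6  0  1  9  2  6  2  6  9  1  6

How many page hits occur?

9 -> fault, frames {9}
6 -> fault, frames {9,6}
1 -> fault, frames {9,6,1}
7 -> fault, evict 9, frames {6,1,7}
1 -> hit
6 -> hit
0 -> fault, evict 7, frames {1,6,0}
1 -> hit
9 -> fault, evict 6, frames {0,1,9}
2 -> fault, evict 0, frames {1,9,2}
6 -> fault, evict 1, frames {9,2,6}
2 -> hit
6 -> hit
9 -> hit
1 -> fault, evict 2, frames {6,9,1}
6 -> hit
Hits: 7.

7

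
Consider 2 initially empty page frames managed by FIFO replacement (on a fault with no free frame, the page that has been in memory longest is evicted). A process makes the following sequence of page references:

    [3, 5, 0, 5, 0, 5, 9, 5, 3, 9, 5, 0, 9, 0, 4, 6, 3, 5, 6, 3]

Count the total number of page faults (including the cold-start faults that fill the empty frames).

3: miss, frames {3}
5: miss, frames {3,5}
0: miss, evict 3, frames {5,0}
5: hit
0: hit
5: hit
9: miss, evict 5, frames {0,9}
5: miss, evict 0, frames {9,5}
3: miss, evict 9, frames {5,3}
9: miss, evict 5, frames {3,9}
5: miss, evict 3, frames {9,5}
0: miss, evict 9, frames {5,0}
9: miss, evict 5, frames {0,9}
0: hit
4: miss, evict 0, frames {9,4}
6: miss, evict 9, frames {4,6}
3: miss, evict 4, frames {6,3}
5: miss, evict 6, frames {3,5}
6: miss, evict 3, frames {5,6}
3: miss, evict 5, frames {6,3}
Page faults: 16.

16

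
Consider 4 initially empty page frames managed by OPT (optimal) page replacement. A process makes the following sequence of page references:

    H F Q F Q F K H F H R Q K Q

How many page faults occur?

H → miss, frames {H}
F → miss, frames {H,F}
Q → miss, frames {H,F,Q}
F → hit
Q → hit
F → hit
K → miss, frames {H,F,Q,K}
H → hit
F → hit
H → hit
R → miss, evict F, frames {H,Q,K,R}
Q → hit
K → hit
Q → hit
Page faults: 5.

5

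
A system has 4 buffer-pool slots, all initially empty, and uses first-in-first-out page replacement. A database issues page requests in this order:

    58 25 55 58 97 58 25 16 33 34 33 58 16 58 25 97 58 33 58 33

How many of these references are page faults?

11

58: miss, frames [58]
25: miss, frames [58, 25]
55: miss, frames [58, 25, 55]
58: hit
97: miss, frames [58, 25, 55, 97]
58: hit
25: hit
16: miss, evict 58, frames [25, 55, 97, 16]
33: miss, evict 25, frames [55, 97, 16, 33]
34: miss, evict 55, frames [97, 16, 33, 34]
33: hit
58: miss, evict 97, frames [16, 33, 34, 58]
16: hit
58: hit
25: miss, evict 16, frames [33, 34, 58, 25]
97: miss, evict 33, frames [34, 58, 25, 97]
58: hit
33: miss, evict 34, frames [58, 25, 97, 33]
58: hit
33: hit
Page faults: 11.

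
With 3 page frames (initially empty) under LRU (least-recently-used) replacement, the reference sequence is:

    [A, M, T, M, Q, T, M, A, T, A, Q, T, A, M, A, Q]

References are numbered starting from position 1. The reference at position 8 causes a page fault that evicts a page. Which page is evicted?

Q

pos 1: A -> fault, frames [A]
pos 2: M -> fault, frames [A, M]
pos 3: T -> fault, frames [A, M, T]
pos 4: M -> hit
pos 5: Q -> fault, evict A, frames [T, M, Q]
pos 6: T -> hit
pos 7: M -> hit
pos 8: A -> fault, evict Q, frames [T, M, A]
At position 8, page Q is evicted.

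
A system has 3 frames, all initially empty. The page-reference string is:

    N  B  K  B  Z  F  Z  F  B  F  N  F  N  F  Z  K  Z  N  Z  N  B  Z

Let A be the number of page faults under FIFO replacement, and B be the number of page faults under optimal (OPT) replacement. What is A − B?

Under FIFO: F F F . F F . . F . F . . . F F . . . . F . → 10 faults.
Under OPT: F F F . F F . . . . F . . . . F . . . . F . → 8 faults.
A − B = 10 − 8 = 2.

2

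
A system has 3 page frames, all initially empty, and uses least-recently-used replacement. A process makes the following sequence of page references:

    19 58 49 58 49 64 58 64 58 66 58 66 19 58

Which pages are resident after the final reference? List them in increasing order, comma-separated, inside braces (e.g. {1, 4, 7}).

{19, 58, 66}

19 -> fault, frames {19}
58 -> fault, frames {19,58}
49 -> fault, frames {19,58,49}
58 -> hit
49 -> hit
64 -> fault, evict 19, frames {58,49,64}
58 -> hit
64 -> hit
58 -> hit
66 -> fault, evict 49, frames {64,58,66}
58 -> hit
66 -> hit
19 -> fault, evict 64, frames {58,66,19}
58 -> hit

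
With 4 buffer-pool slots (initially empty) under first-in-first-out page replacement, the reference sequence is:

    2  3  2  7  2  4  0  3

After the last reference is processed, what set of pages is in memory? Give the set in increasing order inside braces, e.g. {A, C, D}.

2 → fault, frames (2)
3 → fault, frames (2 3)
2 → hit
7 → fault, frames (2 3 7)
2 → hit
4 → fault, frames (2 3 7 4)
0 → fault, evict 2, frames (3 7 4 0)
3 → hit

{0, 3, 4, 7}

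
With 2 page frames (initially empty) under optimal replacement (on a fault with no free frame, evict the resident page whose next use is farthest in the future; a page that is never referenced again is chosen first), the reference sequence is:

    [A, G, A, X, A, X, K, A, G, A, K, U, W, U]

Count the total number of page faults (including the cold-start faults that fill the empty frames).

A -> fault, frames (A)
G -> fault, frames (A G)
A -> hit
X -> fault, evict G, frames (A X)
A -> hit
X -> hit
K -> fault, evict X, frames (A K)
A -> hit
G -> fault, evict K, frames (A G)
A -> hit
K -> fault, evict G, frames (A K)
U -> fault, evict K, frames (A U)
W -> fault, evict A, frames (U W)
U -> hit
Page faults: 8.

8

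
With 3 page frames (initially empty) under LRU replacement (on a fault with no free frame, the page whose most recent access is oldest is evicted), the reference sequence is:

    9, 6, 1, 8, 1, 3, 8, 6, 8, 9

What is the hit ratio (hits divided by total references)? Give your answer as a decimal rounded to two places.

9: miss, frames (9)
6: miss, frames (9 6)
1: miss, frames (9 6 1)
8: miss, evict 9, frames (6 1 8)
1: hit
3: miss, evict 6, frames (8 1 3)
8: hit
6: miss, evict 1, frames (3 8 6)
8: hit
9: miss, evict 3, frames (6 8 9)
Hits: 3 of 10 references → 3/10 = 0.3000.

0.30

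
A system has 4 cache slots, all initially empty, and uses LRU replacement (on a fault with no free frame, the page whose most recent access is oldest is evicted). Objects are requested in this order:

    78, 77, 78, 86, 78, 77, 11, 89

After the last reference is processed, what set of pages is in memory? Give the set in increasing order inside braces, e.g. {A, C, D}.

78 -> miss, frames (78)
77 -> miss, frames (78 77)
78 -> hit
86 -> miss, frames (77 78 86)
78 -> hit
77 -> hit
11 -> miss, frames (86 78 77 11)
89 -> miss, evict 86, frames (78 77 11 89)

{11, 77, 78, 89}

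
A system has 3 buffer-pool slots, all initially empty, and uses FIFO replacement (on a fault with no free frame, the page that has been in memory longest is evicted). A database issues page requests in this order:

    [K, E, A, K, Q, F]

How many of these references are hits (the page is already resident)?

K -> miss, frames (K)
E -> miss, frames (K E)
A -> miss, frames (K E A)
K -> hit
Q -> miss, evict K, frames (E A Q)
F -> miss, evict E, frames (A Q F)
Hits: 1.

1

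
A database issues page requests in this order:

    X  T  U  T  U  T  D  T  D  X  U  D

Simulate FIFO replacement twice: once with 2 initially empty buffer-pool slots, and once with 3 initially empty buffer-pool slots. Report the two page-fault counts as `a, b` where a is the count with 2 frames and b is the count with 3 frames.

8, 5

2 frames: F F F . . . F F . F F F → 8 faults.
3 frames: F F F . . . F . . F . . → 5 faults.
5 < 8: adding a frame reduced faults, as is typical.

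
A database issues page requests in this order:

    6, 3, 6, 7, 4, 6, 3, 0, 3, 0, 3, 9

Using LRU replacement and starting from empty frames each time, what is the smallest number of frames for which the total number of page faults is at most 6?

4

f=1: 12 faults
f=2: 8 faults
f=3: 7 faults
f=4: 6 faults
f=5: 6 faults
f=6: 6 faults
Smallest f with faults ≤ 6 is 4.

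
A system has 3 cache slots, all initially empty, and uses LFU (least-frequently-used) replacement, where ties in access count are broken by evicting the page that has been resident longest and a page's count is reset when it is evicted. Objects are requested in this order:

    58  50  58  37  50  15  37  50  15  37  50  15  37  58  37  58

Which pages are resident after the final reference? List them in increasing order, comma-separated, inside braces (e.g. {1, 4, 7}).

58 → miss, frames {58}
50 → miss, frames {58,50}
58 → hit
37 → miss, frames {58,50,37}
50 → hit
15 → miss, evict 37, frames {58,50,15}
37 → miss, evict 15, frames {58,50,37}
50 → hit
15 → miss, evict 37, frames {58,50,15}
37 → miss, evict 15, frames {58,50,37}
50 → hit
15 → miss, evict 37, frames {58,50,15}
37 → miss, evict 15, frames {58,50,37}
58 → hit
37 → hit
58 → hit

{37, 50, 58}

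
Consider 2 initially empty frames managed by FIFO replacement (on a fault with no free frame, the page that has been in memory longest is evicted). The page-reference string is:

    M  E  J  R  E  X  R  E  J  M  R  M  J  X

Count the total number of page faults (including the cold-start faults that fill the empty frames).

13

M -> miss, frames {M}
E -> miss, frames {M,E}
J -> miss, evict M, frames {E,J}
R -> miss, evict E, frames {J,R}
E -> miss, evict J, frames {R,E}
X -> miss, evict R, frames {E,X}
R -> miss, evict E, frames {X,R}
E -> miss, evict X, frames {R,E}
J -> miss, evict R, frames {E,J}
M -> miss, evict E, frames {J,M}
R -> miss, evict J, frames {M,R}
M -> hit
J -> miss, evict M, frames {R,J}
X -> miss, evict R, frames {J,X}
Page faults: 13.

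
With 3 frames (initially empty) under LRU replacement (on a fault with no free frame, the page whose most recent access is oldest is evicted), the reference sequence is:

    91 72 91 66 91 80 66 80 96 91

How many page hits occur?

4

91: miss, frames {91}
72: miss, frames {91,72}
91: hit
66: miss, frames {72,91,66}
91: hit
80: miss, evict 72, frames {66,91,80}
66: hit
80: hit
96: miss, evict 91, frames {66,80,96}
91: miss, evict 66, frames {80,96,91}
Hits: 4.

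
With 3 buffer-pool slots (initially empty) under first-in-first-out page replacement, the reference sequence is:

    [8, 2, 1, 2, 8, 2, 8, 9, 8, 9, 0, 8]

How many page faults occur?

6

8 → fault, frames {8}
2 → fault, frames {8,2}
1 → fault, frames {8,2,1}
2 → hit
8 → hit
2 → hit
8 → hit
9 → fault, evict 8, frames {2,1,9}
8 → fault, evict 2, frames {1,9,8}
9 → hit
0 → fault, evict 1, frames {9,8,0}
8 → hit
Page faults: 6.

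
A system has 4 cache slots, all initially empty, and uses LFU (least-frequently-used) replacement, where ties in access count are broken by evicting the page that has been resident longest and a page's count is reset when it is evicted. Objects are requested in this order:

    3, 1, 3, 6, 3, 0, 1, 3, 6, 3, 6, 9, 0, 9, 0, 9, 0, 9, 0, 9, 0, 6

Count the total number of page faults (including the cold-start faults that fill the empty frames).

3: miss, frames {3}
1: miss, frames {3,1}
3: hit
6: miss, frames {3,1,6}
3: hit
0: miss, frames {3,1,6,0}
1: hit
3: hit
6: hit
3: hit
6: hit
9: miss, evict 0, frames {3,1,6,9}
0: miss, evict 9, frames {3,1,6,0}
9: miss, evict 0, frames {3,1,6,9}
0: miss, evict 9, frames {3,1,6,0}
9: miss, evict 0, frames {3,1,6,9}
0: miss, evict 9, frames {3,1,6,0}
9: miss, evict 0, frames {3,1,6,9}
0: miss, evict 9, frames {3,1,6,0}
9: miss, evict 0, frames {3,1,6,9}
0: miss, evict 9, frames {3,1,6,0}
6: hit
Page faults: 14.

14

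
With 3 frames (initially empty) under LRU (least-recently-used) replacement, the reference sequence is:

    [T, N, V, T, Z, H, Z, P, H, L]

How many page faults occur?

7

T: fault, frames {T}
N: fault, frames {T,N}
V: fault, frames {T,N,V}
T: hit
Z: fault, evict N, frames {V,T,Z}
H: fault, evict V, frames {T,Z,H}
Z: hit
P: fault, evict T, frames {H,Z,P}
H: hit
L: fault, evict Z, frames {P,H,L}
Page faults: 7.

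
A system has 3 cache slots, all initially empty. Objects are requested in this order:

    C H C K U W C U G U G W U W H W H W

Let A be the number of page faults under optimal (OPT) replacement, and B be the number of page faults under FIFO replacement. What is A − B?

-3

Under OPT: F F . F F F . . F . . . . . F . . . → 7 faults.
Under FIFO: F F . F F F F . F F . F . . F . . . → 10 faults.
A − B = 7 − 10 = -3.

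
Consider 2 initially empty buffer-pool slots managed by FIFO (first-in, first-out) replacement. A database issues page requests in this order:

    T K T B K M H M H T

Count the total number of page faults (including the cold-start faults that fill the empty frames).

6

T → fault, frames {T}
K → fault, frames {T,K}
T → hit
B → fault, evict T, frames {K,B}
K → hit
M → fault, evict K, frames {B,M}
H → fault, evict B, frames {M,H}
M → hit
H → hit
T → fault, evict M, frames {H,T}
Page faults: 6.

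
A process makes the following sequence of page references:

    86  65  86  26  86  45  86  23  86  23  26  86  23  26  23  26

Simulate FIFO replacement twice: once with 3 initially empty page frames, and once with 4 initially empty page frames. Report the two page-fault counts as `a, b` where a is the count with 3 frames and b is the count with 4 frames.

7, 6

3 frames: F F . F . F F F . . F . . . . . → 7 faults.
4 frames: F F . F . F . F F . . . . . . . → 6 faults.
6 < 7: adding a frame reduced faults, as is typical.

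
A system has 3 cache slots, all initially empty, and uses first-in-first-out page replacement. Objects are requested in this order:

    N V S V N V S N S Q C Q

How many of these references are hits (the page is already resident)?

7

N: miss, frames [N]
V: miss, frames [N, V]
S: miss, frames [N, V, S]
V: hit
N: hit
V: hit
S: hit
N: hit
S: hit
Q: miss, evict N, frames [V, S, Q]
C: miss, evict V, frames [S, Q, C]
Q: hit
Hits: 7.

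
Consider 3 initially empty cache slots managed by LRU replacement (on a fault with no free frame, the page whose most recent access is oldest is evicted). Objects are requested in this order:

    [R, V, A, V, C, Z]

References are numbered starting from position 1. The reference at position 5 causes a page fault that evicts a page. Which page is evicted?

pos 1: R: fault, frames {R}
pos 2: V: fault, frames {R,V}
pos 3: A: fault, frames {R,V,A}
pos 4: V: hit
pos 5: C: fault, evict R, frames {A,V,C}
At position 5, page R is evicted.

R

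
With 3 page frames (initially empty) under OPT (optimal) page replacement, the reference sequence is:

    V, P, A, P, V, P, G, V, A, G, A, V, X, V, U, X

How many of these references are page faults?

6

V -> fault, frames [V]
P -> fault, frames [V, P]
A -> fault, frames [V, P, A]
P -> hit
V -> hit
P -> hit
G -> fault, evict P, frames [V, A, G]
V -> hit
A -> hit
G -> hit
A -> hit
V -> hit
X -> fault, evict G, frames [V, A, X]
V -> hit
U -> fault, evict A, frames [V, X, U]
X -> hit
Page faults: 6.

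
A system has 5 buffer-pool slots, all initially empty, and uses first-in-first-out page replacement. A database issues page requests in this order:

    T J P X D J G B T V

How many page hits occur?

1

T -> miss, frames {T}
J -> miss, frames {T,J}
P -> miss, frames {T,J,P}
X -> miss, frames {T,J,P,X}
D -> miss, frames {T,J,P,X,D}
J -> hit
G -> miss, evict T, frames {J,P,X,D,G}
B -> miss, evict J, frames {P,X,D,G,B}
T -> miss, evict P, frames {X,D,G,B,T}
V -> miss, evict X, frames {D,G,B,T,V}
Hits: 1.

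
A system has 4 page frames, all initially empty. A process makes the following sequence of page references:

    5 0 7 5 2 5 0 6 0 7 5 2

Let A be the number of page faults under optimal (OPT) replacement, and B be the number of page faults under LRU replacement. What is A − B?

Under OPT: F F F . F . . F . . . F → 6 faults.
Under LRU: F F F . F . . F . F . F → 7 faults.
A − B = 6 − 7 = -1.

-1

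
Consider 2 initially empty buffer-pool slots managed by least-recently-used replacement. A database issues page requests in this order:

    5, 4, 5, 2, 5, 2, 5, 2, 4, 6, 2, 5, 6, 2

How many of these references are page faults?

5 → miss, frames {5}
4 → miss, frames {5,4}
5 → hit
2 → miss, evict 4, frames {5,2}
5 → hit
2 → hit
5 → hit
2 → hit
4 → miss, evict 5, frames {2,4}
6 → miss, evict 2, frames {4,6}
2 → miss, evict 4, frames {6,2}
5 → miss, evict 6, frames {2,5}
6 → miss, evict 2, frames {5,6}
2 → miss, evict 5, frames {6,2}
Page faults: 9.

9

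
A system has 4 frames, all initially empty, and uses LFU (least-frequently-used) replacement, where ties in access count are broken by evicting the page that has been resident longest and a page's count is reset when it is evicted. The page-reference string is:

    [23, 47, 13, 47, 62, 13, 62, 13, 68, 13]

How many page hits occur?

23 -> fault, frames (23)
47 -> fault, frames (23 47)
13 -> fault, frames (23 47 13)
47 -> hit
62 -> fault, frames (23 47 13 62)
13 -> hit
62 -> hit
13 -> hit
68 -> fault, evict 23, frames (47 13 62 68)
13 -> hit
Hits: 5.

5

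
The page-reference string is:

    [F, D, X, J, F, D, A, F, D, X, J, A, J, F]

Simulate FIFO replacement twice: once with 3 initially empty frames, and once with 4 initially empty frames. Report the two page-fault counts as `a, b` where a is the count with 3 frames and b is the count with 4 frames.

10, 11

3 frames: F F F F F F F . . F F . . F → 10 faults.
4 frames: F F F F . . F F F F F F . F → 11 faults.
11 > 10: adding a frame increased faults — Belady's anomaly.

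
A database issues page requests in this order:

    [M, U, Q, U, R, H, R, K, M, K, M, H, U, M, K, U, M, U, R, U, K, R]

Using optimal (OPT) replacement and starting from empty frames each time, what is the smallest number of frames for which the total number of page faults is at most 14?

f=1: 22 faults
f=2: 13 faults
f=3: 8 faults
f=4: 7 faults
f=5: 6 faults
f=6: 6 faults
Smallest f with faults ≤ 14 is 2.

2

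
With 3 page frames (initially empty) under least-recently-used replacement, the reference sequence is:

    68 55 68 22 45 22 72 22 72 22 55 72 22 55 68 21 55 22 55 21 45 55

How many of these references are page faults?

10

68: fault, frames {68}
55: fault, frames {68,55}
68: hit
22: fault, frames {55,68,22}
45: fault, evict 55, frames {68,22,45}
22: hit
72: fault, evict 68, frames {45,22,72}
22: hit
72: hit
22: hit
55: fault, evict 45, frames {72,22,55}
72: hit
22: hit
55: hit
68: fault, evict 72, frames {22,55,68}
21: fault, evict 22, frames {55,68,21}
55: hit
22: fault, evict 68, frames {21,55,22}
55: hit
21: hit
45: fault, evict 22, frames {55,21,45}
55: hit
Page faults: 10.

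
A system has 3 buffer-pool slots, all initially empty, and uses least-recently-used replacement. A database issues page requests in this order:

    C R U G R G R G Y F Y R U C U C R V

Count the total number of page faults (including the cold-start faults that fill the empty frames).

10

C → fault, frames [C]
R → fault, frames [C, R]
U → fault, frames [C, R, U]
G → fault, evict C, frames [R, U, G]
R → hit
G → hit
R → hit
G → hit
Y → fault, evict U, frames [R, G, Y]
F → fault, evict R, frames [G, Y, F]
Y → hit
R → fault, evict G, frames [F, Y, R]
U → fault, evict F, frames [Y, R, U]
C → fault, evict Y, frames [R, U, C]
U → hit
C → hit
R → hit
V → fault, evict U, frames [C, R, V]
Page faults: 10.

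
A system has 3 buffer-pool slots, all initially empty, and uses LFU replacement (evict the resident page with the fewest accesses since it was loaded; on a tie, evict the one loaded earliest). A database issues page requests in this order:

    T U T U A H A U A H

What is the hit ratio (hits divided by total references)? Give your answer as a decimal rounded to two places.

T → fault, frames [T]
U → fault, frames [T, U]
T → hit
U → hit
A → fault, frames [T, U, A]
H → fault, evict A, frames [T, U, H]
A → fault, evict H, frames [T, U, A]
U → hit
A → hit
H → fault, evict T, frames [U, A, H]
Hits: 4 of 10 references → 4/10 = 0.4000.

0.40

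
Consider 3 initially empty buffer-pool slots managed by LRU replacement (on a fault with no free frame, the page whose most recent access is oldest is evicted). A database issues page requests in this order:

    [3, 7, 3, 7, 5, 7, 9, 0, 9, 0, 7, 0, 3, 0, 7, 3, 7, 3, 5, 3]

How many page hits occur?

3 -> fault, frames [3]
7 -> fault, frames [3, 7]
3 -> hit
7 -> hit
5 -> fault, frames [3, 7, 5]
7 -> hit
9 -> fault, evict 3, frames [5, 7, 9]
0 -> fault, evict 5, frames [7, 9, 0]
9 -> hit
0 -> hit
7 -> hit
0 -> hit
3 -> fault, evict 9, frames [7, 0, 3]
0 -> hit
7 -> hit
3 -> hit
7 -> hit
3 -> hit
5 -> fault, evict 0, frames [7, 3, 5]
3 -> hit
Hits: 13.

13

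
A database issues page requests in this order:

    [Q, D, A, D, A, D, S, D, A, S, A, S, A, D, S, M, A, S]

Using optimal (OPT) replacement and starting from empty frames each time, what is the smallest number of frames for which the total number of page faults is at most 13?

f=1: 18 faults
f=2: 8 faults
f=3: 5 faults
f=4: 5 faults
f=5: 5 faults
Smallest f with faults ≤ 13 is 2.

2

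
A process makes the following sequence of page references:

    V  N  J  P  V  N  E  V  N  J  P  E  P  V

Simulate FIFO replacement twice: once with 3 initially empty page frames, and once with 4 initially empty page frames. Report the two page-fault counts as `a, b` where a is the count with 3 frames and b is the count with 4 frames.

3 frames: F F F F F F F . . F F . . F → 10 faults.
4 frames: F F F F . . F F F F F F . F → 11 faults.
11 > 10: adding a frame increased faults — Belady's anomaly.

10, 11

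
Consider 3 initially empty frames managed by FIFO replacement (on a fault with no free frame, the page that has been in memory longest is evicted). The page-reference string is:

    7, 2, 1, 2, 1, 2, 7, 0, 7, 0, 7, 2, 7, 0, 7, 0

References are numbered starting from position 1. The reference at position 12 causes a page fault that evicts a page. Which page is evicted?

1

pos 1: 7 -> fault, frames (7)
pos 2: 2 -> fault, frames (7 2)
pos 3: 1 -> fault, frames (7 2 1)
pos 4: 2 -> hit
pos 5: 1 -> hit
pos 6: 2 -> hit
pos 7: 7 -> hit
pos 8: 0 -> fault, evict 7, frames (2 1 0)
pos 9: 7 -> fault, evict 2, frames (1 0 7)
pos 10: 0 -> hit
pos 11: 7 -> hit
pos 12: 2 -> fault, evict 1, frames (0 7 2)
At position 12, page 1 is evicted.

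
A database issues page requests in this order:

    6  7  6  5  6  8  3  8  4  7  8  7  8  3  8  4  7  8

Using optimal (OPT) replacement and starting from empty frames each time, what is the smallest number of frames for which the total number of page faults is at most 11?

f=1: 18 faults
f=2: 10 faults
f=3: 8 faults
f=4: 6 faults
f=5: 6 faults
f=6: 6 faults
Smallest f with faults ≤ 11 is 2.

2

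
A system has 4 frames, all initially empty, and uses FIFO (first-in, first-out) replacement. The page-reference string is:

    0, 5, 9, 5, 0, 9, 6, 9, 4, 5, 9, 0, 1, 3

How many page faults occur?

8

0 -> fault, frames {0}
5 -> fault, frames {0,5}
9 -> fault, frames {0,5,9}
5 -> hit
0 -> hit
9 -> hit
6 -> fault, frames {0,5,9,6}
9 -> hit
4 -> fault, evict 0, frames {5,9,6,4}
5 -> hit
9 -> hit
0 -> fault, evict 5, frames {9,6,4,0}
1 -> fault, evict 9, frames {6,4,0,1}
3 -> fault, evict 6, frames {4,0,1,3}
Page faults: 8.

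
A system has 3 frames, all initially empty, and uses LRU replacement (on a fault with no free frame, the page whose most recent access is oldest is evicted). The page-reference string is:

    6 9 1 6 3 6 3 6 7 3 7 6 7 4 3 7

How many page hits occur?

6 -> miss, frames (6)
9 -> miss, frames (6 9)
1 -> miss, frames (6 9 1)
6 -> hit
3 -> miss, evict 9, frames (1 6 3)
6 -> hit
3 -> hit
6 -> hit
7 -> miss, evict 1, frames (3 6 7)
3 -> hit
7 -> hit
6 -> hit
7 -> hit
4 -> miss, evict 3, frames (6 7 4)
3 -> miss, evict 6, frames (7 4 3)
7 -> hit
Hits: 9.

9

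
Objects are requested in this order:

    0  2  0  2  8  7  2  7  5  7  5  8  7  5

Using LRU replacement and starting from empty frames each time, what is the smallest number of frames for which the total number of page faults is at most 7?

f=1: 14 faults
f=2: 9 faults
f=3: 6 faults
f=4: 5 faults
f=5: 5 faults
Smallest f with faults ≤ 7 is 3.

3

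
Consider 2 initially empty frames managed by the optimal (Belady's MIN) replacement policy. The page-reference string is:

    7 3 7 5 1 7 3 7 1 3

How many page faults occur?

6

7 → fault, frames {7}
3 → fault, frames {7,3}
7 → hit
5 → fault, evict 3, frames {7,5}
1 → fault, evict 5, frames {7,1}
7 → hit
3 → fault, evict 1, frames {7,3}
7 → hit
1 → fault, evict 7, frames {3,1}
3 → hit
Page faults: 6.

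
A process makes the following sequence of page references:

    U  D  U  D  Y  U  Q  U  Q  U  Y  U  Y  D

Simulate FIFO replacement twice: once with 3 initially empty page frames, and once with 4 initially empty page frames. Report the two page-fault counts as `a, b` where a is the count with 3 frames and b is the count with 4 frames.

3 frames: F F . . F . F F . . . . . F → 6 faults.
4 frames: F F . . F . F . . . . . . . → 4 faults.
4 < 6: adding a frame reduced faults, as is typical.

6, 4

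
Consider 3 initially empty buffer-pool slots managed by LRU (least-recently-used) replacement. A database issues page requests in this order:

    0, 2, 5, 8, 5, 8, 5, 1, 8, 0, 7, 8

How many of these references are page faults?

7

0: fault, frames {0}
2: fault, frames {0,2}
5: fault, frames {0,2,5}
8: fault, evict 0, frames {2,5,8}
5: hit
8: hit
5: hit
1: fault, evict 2, frames {8,5,1}
8: hit
0: fault, evict 5, frames {1,8,0}
7: fault, evict 1, frames {8,0,7}
8: hit
Page faults: 7.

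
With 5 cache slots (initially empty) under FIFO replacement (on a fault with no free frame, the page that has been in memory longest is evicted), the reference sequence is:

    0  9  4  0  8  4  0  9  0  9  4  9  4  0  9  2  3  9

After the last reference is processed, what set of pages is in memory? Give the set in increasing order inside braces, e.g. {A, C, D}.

0 → miss, frames {0}
9 → miss, frames {0,9}
4 → miss, frames {0,9,4}
0 → hit
8 → miss, frames {0,9,4,8}
4 → hit
0 → hit
9 → hit
0 → hit
9 → hit
4 → hit
9 → hit
4 → hit
0 → hit
9 → hit
2 → miss, frames {0,9,4,8,2}
3 → miss, evict 0, frames {9,4,8,2,3}
9 → hit

{2, 3, 4, 8, 9}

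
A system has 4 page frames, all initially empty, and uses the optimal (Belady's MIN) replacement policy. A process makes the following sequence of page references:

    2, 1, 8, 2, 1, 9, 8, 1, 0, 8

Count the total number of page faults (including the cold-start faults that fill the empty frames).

2 -> fault, frames {2}
1 -> fault, frames {2,1}
8 -> fault, frames {2,1,8}
2 -> hit
1 -> hit
9 -> fault, frames {2,1,8,9}
8 -> hit
1 -> hit
0 -> fault, evict 9, frames {2,1,8,0}
8 -> hit
Page faults: 5.

5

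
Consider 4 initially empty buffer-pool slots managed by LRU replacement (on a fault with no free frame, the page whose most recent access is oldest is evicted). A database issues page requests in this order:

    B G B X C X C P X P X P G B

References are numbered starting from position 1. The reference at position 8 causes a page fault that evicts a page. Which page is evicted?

pos 1: B -> fault, frames [B]
pos 2: G -> fault, frames [B, G]
pos 3: B -> hit
pos 4: X -> fault, frames [G, B, X]
pos 5: C -> fault, frames [G, B, X, C]
pos 6: X -> hit
pos 7: C -> hit
pos 8: P -> fault, evict G, frames [B, X, C, P]
At position 8, page G is evicted.

G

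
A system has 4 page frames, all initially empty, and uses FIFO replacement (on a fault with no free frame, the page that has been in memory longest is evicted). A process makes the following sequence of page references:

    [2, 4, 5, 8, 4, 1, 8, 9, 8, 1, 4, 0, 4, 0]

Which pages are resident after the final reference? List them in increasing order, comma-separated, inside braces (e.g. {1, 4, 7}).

2 -> fault, frames {2}
4 -> fault, frames {2,4}
5 -> fault, frames {2,4,5}
8 -> fault, frames {2,4,5,8}
4 -> hit
1 -> fault, evict 2, frames {4,5,8,1}
8 -> hit
9 -> fault, evict 4, frames {5,8,1,9}
8 -> hit
1 -> hit
4 -> fault, evict 5, frames {8,1,9,4}
0 -> fault, evict 8, frames {1,9,4,0}
4 -> hit
0 -> hit

{0, 1, 4, 9}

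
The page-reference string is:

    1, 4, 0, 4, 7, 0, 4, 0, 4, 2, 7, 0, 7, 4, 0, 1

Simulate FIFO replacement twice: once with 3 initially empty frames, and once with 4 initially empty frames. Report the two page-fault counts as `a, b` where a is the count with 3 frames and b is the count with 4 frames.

3 frames: F F F . F . . . . F . . . F F F → 8 faults.
4 frames: F F F . F . . . . F . . . . . F → 6 faults.
6 < 8: adding a frame reduced faults, as is typical.

8, 6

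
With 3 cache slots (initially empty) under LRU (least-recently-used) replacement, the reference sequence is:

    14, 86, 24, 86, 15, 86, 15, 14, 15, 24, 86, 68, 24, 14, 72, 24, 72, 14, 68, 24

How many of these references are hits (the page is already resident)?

14: fault, frames [14]
86: fault, frames [14, 86]
24: fault, frames [14, 86, 24]
86: hit
15: fault, evict 14, frames [24, 86, 15]
86: hit
15: hit
14: fault, evict 24, frames [86, 15, 14]
15: hit
24: fault, evict 86, frames [14, 15, 24]
86: fault, evict 14, frames [15, 24, 86]
68: fault, evict 15, frames [24, 86, 68]
24: hit
14: fault, evict 86, frames [68, 24, 14]
72: fault, evict 68, frames [24, 14, 72]
24: hit
72: hit
14: hit
68: fault, evict 24, frames [72, 14, 68]
24: fault, evict 72, frames [14, 68, 24]
Hits: 8.

8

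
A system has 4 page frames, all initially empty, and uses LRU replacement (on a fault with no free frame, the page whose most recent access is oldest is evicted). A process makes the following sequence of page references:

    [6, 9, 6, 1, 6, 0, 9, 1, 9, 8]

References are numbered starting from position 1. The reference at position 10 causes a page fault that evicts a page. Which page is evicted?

pos 1: 6 → fault, frames {6}
pos 2: 9 → fault, frames {6,9}
pos 3: 6 → hit
pos 4: 1 → fault, frames {9,6,1}
pos 5: 6 → hit
pos 6: 0 → fault, frames {9,1,6,0}
pos 7: 9 → hit
pos 8: 1 → hit
pos 9: 9 → hit
pos 10: 8 → fault, evict 6, frames {0,1,9,8}
At position 10, page 6 is evicted.

6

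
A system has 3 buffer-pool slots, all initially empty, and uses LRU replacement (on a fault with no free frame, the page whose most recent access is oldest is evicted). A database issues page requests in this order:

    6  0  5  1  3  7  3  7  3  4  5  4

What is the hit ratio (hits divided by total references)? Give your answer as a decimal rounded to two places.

6 -> fault, frames {6}
0 -> fault, frames {6,0}
5 -> fault, frames {6,0,5}
1 -> fault, evict 6, frames {0,5,1}
3 -> fault, evict 0, frames {5,1,3}
7 -> fault, evict 5, frames {1,3,7}
3 -> hit
7 -> hit
3 -> hit
4 -> fault, evict 1, frames {7,3,4}
5 -> fault, evict 7, frames {3,4,5}
4 -> hit
Hits: 4 of 12 references → 4/12 = 0.3333.

0.33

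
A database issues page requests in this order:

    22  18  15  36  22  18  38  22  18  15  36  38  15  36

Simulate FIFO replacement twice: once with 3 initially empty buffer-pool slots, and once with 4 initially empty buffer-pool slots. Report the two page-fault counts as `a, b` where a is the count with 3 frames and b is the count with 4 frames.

3 frames: F F F F F F F . . F F . . . → 9 faults.
4 frames: F F F F . . F F F F F F . . → 10 faults.
10 > 9: adding a frame increased faults — Belady's anomaly.

9, 10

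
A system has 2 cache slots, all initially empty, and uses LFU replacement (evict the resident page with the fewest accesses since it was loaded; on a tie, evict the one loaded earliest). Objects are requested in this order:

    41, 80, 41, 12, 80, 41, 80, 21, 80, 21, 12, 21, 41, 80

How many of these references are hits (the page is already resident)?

41 → miss, frames [41]
80 → miss, frames [41, 80]
41 → hit
12 → miss, evict 80, frames [41, 12]
80 → miss, evict 12, frames [41, 80]
41 → hit
80 → hit
21 → miss, evict 80, frames [41, 21]
80 → miss, evict 21, frames [41, 80]
21 → miss, evict 80, frames [41, 21]
12 → miss, evict 21, frames [41, 12]
21 → miss, evict 12, frames [41, 21]
41 → hit
80 → miss, evict 21, frames [41, 80]
Hits: 4.

4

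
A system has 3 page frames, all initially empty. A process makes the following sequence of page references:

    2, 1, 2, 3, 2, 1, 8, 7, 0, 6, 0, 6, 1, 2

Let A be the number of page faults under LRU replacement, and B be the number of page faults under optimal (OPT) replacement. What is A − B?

Under LRU: F F . F . . F F F F . . F F → 9 faults.
Under OPT: F F . F . . F F F F . . . F → 8 faults.
A − B = 9 − 8 = 1.

1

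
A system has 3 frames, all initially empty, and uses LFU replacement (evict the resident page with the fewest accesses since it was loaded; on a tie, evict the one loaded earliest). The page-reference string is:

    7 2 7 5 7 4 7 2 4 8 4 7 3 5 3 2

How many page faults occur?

7 → fault, frames (7)
2 → fault, frames (7 2)
7 → hit
5 → fault, frames (7 2 5)
7 → hit
4 → fault, evict 2, frames (7 5 4)
7 → hit
2 → fault, evict 5, frames (7 4 2)
4 → hit
8 → fault, evict 2, frames (7 4 8)
4 → hit
7 → hit
3 → fault, evict 8, frames (7 4 3)
5 → fault, evict 3, frames (7 4 5)
3 → fault, evict 5, frames (7 4 3)
2 → fault, evict 3, frames (7 4 2)
Page faults: 10.

10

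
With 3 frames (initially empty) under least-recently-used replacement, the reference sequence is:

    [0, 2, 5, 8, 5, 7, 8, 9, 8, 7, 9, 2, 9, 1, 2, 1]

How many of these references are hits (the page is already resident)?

8

0 → fault, frames [0]
2 → fault, frames [0, 2]
5 → fault, frames [0, 2, 5]
8 → fault, evict 0, frames [2, 5, 8]
5 → hit
7 → fault, evict 2, frames [8, 5, 7]
8 → hit
9 → fault, evict 5, frames [7, 8, 9]
8 → hit
7 → hit
9 → hit
2 → fault, evict 8, frames [7, 9, 2]
9 → hit
1 → fault, evict 7, frames [2, 9, 1]
2 → hit
1 → hit
Hits: 8.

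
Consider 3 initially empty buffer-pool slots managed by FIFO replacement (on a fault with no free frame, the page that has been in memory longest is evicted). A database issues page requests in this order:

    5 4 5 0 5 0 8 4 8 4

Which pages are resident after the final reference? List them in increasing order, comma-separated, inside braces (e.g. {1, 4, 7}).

5 -> miss, frames (5)
4 -> miss, frames (5 4)
5 -> hit
0 -> miss, frames (5 4 0)
5 -> hit
0 -> hit
8 -> miss, evict 5, frames (4 0 8)
4 -> hit
8 -> hit
4 -> hit

{0, 4, 8}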